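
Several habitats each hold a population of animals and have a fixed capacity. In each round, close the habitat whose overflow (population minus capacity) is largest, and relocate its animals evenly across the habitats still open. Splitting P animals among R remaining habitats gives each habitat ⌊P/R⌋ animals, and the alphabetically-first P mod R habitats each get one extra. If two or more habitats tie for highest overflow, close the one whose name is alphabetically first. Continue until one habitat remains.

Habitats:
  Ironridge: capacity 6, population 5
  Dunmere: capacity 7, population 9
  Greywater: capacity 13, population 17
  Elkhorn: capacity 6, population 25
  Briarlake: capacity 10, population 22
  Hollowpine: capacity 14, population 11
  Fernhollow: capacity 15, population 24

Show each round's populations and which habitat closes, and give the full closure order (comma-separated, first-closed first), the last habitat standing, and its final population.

Round 1: Briarlake=22 Dunmere=9 Elkhorn=25 Fernhollow=24 Greywater=17 Hollowpine=11 Ironridge=5 → close Elkhorn (overflow 19)
  25÷6 = 4 each, +1 to first 1
Round 2: Briarlake=27 Dunmere=13 Fernhollow=28 Greywater=21 Hollowpine=15 Ironridge=9 → close Briarlake (overflow 17)
  27÷5 = 5 each, +1 to first 2
Round 3: Dunmere=19 Fernhollow=34 Greywater=26 Hollowpine=20 Ironridge=14 → close Fernhollow (overflow 19)
  34÷4 = 8 each, +1 to first 2
Round 4: Dunmere=28 Greywater=35 Hollowpine=28 Ironridge=22 → close Greywater (overflow 22)
  35÷3 = 11 each, +1 to first 2
Round 5: Dunmere=40 Hollowpine=40 Ironridge=33 → close Dunmere (overflow 33)
  40÷2 = 20 each, +1 to first 0
Round 6: Hollowpine=60 Ironridge=53 → close Ironridge (overflow 47)
  53÷1 = 53 each, +1 to first 0

Closure order: Elkhorn, Briarlake, Fernhollow, Greywater, Dunmere, Ironridge
Last habitat: Hollowpine with 113 animals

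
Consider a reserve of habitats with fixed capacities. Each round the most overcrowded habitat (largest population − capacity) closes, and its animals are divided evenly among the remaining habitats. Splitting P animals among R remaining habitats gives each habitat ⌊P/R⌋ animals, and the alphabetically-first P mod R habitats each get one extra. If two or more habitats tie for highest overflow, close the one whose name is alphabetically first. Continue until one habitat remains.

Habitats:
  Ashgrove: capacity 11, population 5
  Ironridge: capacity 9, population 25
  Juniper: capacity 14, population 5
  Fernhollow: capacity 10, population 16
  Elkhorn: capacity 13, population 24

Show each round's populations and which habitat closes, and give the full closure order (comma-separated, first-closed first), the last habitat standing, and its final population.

Closure order: Ironridge, Elkhorn, Fernhollow, Ashgrove
Last habitat: Juniper with 75 animals

Round 1: Ashgrove=5 Elkhorn=24 Fernhollow=16 Ironridge=25 Juniper=5 → close Ironridge (overflow 16)
  25÷4 = 6 each, +1 to first 1
Round 2: Ashgrove=12 Elkhorn=30 Fernhollow=22 Juniper=11 → close Elkhorn (overflow 17)
  30÷3 = 10 each, +1 to first 0
Round 3: Ashgrove=22 Fernhollow=32 Juniper=21 → close Fernhollow (overflow 22)
  32÷2 = 16 each, +1 to first 0
Round 4: Ashgrove=38 Juniper=37 → close Ashgrove (overflow 27)
  38÷1 = 38 each, +1 to first 0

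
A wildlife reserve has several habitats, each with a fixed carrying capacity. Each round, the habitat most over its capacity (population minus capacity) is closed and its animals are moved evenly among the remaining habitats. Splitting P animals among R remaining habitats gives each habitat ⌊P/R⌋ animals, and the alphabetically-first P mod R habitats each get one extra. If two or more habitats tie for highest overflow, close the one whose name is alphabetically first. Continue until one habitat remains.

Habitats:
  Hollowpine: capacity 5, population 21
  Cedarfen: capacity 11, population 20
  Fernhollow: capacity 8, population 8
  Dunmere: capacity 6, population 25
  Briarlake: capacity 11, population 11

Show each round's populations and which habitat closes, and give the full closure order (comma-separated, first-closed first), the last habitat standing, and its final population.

Round 1: Briarlake=11 Cedarfen=20 Dunmere=25 Fernhollow=8 Hollowpine=21 → close Dunmere (overflow 19)
  25÷4 = 6 each, +1 to first 1
Round 2: Briarlake=18 Cedarfen=26 Fernhollow=14 Hollowpine=27 → close Hollowpine (overflow 22)
  27÷3 = 9 each, +1 to first 0
Round 3: Briarlake=27 Cedarfen=35 Fernhollow=23 → close Cedarfen (overflow 24)
  35÷2 = 17 each, +1 to first 1
Round 4: Briarlake=45 Fernhollow=40 → close Briarlake (overflow 34)
  45÷1 = 45 each, +1 to first 0

Closure order: Dunmere, Hollowpine, Cedarfen, Briarlake
Last habitat: Fernhollow with 85 animals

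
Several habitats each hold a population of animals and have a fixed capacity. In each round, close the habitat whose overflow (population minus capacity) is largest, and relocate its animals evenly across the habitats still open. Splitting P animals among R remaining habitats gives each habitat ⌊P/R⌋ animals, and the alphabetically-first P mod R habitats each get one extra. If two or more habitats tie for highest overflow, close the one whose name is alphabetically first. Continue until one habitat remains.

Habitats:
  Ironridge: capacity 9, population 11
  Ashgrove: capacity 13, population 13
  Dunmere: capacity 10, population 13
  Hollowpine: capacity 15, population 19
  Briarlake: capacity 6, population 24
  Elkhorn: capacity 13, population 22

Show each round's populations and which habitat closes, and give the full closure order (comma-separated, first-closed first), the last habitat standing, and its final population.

Round 1: Ashgrove=13 Briarlake=24 Dunmere=13 Elkhorn=22 Hollowpine=19 Ironridge=11 → close Briarlake (overflow 18)
  24÷5 = 4 each, +1 to first 4
Round 2: Ashgrove=18 Dunmere=18 Elkhorn=27 Hollowpine=24 Ironridge=15 → close Elkhorn (overflow 14)
  27÷4 = 6 each, +1 to first 3
Round 3: Ashgrove=25 Dunmere=25 Hollowpine=31 Ironridge=21 → close Hollowpine (overflow 16)
  31÷3 = 10 each, +1 to first 1
Round 4: Ashgrove=36 Dunmere=35 Ironridge=31 → close Dunmere (overflow 25)
  35÷2 = 17 each, +1 to first 1
Round 5: Ashgrove=54 Ironridge=48 → close Ashgrove (overflow 41)
  54÷1 = 54 each, +1 to first 0

Closure order: Briarlake, Elkhorn, Hollowpine, Dunmere, Ashgrove
Last habitat: Ironridge with 102 animals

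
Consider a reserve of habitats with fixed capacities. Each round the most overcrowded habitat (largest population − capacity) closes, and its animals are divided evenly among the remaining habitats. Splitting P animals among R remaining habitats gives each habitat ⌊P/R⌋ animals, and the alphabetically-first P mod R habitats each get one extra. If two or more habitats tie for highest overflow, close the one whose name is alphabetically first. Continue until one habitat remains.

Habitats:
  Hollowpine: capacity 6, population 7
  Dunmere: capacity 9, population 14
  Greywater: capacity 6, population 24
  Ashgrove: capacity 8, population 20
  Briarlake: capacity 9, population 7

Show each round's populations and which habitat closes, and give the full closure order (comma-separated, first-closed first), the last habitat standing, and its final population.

Round 1: Ashgrove=20 Briarlake=7 Dunmere=14 Greywater=24 Hollowpine=7 → close Greywater (overflow 18)
  24÷4 = 6 each, +1 to first 0
Round 2: Ashgrove=26 Briarlake=13 Dunmere=20 Hollowpine=13 → close Ashgrove (overflow 18)
  26÷3 = 8 each, +1 to first 2
Round 3: Briarlake=22 Dunmere=29 Hollowpine=21 → close Dunmere (overflow 20)
  29÷2 = 14 each, +1 to first 1
Round 4: Briarlake=37 Hollowpine=35 → close Hollowpine (overflow 29)
  35÷1 = 35 each, +1 to first 0

Closure order: Greywater, Ashgrove, Dunmere, Hollowpine
Last habitat: Briarlake with 72 animals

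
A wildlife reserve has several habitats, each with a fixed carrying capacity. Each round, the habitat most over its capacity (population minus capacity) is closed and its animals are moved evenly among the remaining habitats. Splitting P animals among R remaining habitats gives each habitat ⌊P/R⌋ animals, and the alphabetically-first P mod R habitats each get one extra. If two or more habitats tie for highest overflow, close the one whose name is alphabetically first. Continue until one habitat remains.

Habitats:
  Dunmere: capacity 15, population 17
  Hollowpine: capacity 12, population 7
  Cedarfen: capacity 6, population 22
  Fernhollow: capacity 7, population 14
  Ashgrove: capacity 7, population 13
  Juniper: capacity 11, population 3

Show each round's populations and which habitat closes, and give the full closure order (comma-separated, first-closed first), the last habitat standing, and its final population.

Round 1: Ashgrove=13 Cedarfen=22 Dunmere=17 Fernhollow=14 Hollowpine=7 Juniper=3 → close Cedarfen (overflow 16)
  22÷5 = 4 each, +1 to first 2
Round 2: Ashgrove=18 Dunmere=22 Fernhollow=18 Hollowpine=11 Juniper=7 → close Ashgrove (overflow 11)
  18÷4 = 4 each, +1 to first 2
Round 3: Dunmere=27 Fernhollow=23 Hollowpine=15 Juniper=11 → close Fernhollow (overflow 16)
  23÷3 = 7 each, +1 to first 2
Round 4: Dunmere=35 Hollowpine=23 Juniper=18 → close Dunmere (overflow 20)
  35÷2 = 17 each, +1 to first 1
Round 5: Hollowpine=41 Juniper=35 → close Hollowpine (overflow 29)
  41÷1 = 41 each, +1 to first 0

Closure order: Cedarfen, Ashgrove, Fernhollow, Dunmere, Hollowpine
Last habitat: Juniper with 76 animals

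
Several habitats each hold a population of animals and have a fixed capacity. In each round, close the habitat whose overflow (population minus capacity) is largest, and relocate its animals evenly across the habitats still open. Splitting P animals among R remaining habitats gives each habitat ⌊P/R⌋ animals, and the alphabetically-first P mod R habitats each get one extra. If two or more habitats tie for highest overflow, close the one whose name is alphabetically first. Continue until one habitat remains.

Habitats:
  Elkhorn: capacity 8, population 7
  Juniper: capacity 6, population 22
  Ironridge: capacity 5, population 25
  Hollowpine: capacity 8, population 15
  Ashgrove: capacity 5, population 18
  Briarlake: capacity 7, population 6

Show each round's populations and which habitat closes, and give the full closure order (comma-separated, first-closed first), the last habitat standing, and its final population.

Round 1: Ashgrove=18 Briarlake=6 Elkhorn=7 Hollowpine=15 Ironridge=25 Juniper=22 → close Ironridge (overflow 20)
  25÷5 = 5 each, +1 to first 0
Round 2: Ashgrove=23 Briarlake=11 Elkhorn=12 Hollowpine=20 Juniper=27 → close Juniper (overflow 21)
  27÷4 = 6 each, +1 to first 3
Round 3: Ashgrove=30 Briarlake=18 Elkhorn=19 Hollowpine=26 → close Ashgrove (overflow 25)
  30÷3 = 10 each, +1 to first 0
Round 4: Briarlake=28 Elkhorn=29 Hollowpine=36 → close Hollowpine (overflow 28)
  36÷2 = 18 each, +1 to first 0
Round 5: Briarlake=46 Elkhorn=47 → close Briarlake (overflow 39)
  46÷1 = 46 each, +1 to first 0

Closure order: Ironridge, Juniper, Ashgrove, Hollowpine, Briarlake
Last habitat: Elkhorn with 93 animals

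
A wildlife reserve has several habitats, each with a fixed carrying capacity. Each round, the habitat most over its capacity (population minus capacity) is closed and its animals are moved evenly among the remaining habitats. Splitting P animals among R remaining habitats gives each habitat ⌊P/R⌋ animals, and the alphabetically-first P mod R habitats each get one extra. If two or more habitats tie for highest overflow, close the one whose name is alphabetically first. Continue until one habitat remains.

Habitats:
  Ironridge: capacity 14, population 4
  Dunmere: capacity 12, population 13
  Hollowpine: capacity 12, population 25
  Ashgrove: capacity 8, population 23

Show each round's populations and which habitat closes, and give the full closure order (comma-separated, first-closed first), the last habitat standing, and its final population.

Round 1: Ashgrove=23 Dunmere=13 Hollowpine=25 Ironridge=4 → close Ashgrove (overflow 15)
  23÷3 = 7 each, +1 to first 2
Round 2: Dunmere=21 Hollowpine=33 Ironridge=11 → close Hollowpine (overflow 21)
  33÷2 = 16 each, +1 to first 1
Round 3: Dunmere=38 Ironridge=27 → close Dunmere (overflow 26)
  38÷1 = 38 each, +1 to first 0

Closure order: Ashgrove, Hollowpine, Dunmere
Last habitat: Ironridge with 65 animals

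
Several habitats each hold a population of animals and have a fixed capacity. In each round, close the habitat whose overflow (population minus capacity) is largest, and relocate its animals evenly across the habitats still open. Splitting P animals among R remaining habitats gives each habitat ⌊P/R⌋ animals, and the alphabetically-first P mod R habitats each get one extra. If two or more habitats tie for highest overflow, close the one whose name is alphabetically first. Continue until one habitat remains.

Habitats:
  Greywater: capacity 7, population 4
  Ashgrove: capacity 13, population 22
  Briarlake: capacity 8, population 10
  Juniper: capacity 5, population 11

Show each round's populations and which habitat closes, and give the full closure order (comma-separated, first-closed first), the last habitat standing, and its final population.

Closure order: Ashgrove, Juniper, Briarlake
Last habitat: Greywater with 47 animals

Round 1: Ashgrove=22 Briarlake=10 Greywater=4 Juniper=11 → close Ashgrove (overflow 9)
  22÷3 = 7 each, +1 to first 1
Round 2: Briarlake=18 Greywater=11 Juniper=18 → close Juniper (overflow 13)
  18÷2 = 9 each, +1 to first 0
Round 3: Briarlake=27 Greywater=20 → close Briarlake (overflow 19)
  27÷1 = 27 each, +1 to first 0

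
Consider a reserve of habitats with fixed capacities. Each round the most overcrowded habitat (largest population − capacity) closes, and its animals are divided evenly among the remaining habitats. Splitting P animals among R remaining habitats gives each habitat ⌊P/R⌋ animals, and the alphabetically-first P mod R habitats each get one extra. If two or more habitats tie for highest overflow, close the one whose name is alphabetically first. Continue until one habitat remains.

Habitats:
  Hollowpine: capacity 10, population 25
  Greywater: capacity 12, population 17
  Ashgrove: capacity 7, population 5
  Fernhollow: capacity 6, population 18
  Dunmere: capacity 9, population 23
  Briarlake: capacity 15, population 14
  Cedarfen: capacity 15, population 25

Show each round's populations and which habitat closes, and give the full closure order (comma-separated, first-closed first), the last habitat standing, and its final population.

Closure order: Hollowpine, Dunmere, Fernhollow, Cedarfen, Greywater, Ashgrove
Last habitat: Briarlake with 127 animals

Round 1: Ashgrove=5 Briarlake=14 Cedarfen=25 Dunmere=23 Fernhollow=18 Greywater=17 Hollowpine=25 → close Hollowpine (overflow 15)
  25÷6 = 4 each, +1 to first 1
Round 2: Ashgrove=10 Briarlake=18 Cedarfen=29 Dunmere=27 Fernhollow=22 Greywater=21 → close Dunmere (overflow 18)
  27÷5 = 5 each, +1 to first 2
Round 3: Ashgrove=16 Briarlake=24 Cedarfen=34 Fernhollow=27 Greywater=26 → close Fernhollow (overflow 21)
  27÷4 = 6 each, +1 to first 3
Round 4: Ashgrove=23 Briarlake=31 Cedarfen=41 Greywater=32 → close Cedarfen (overflow 26)
  41÷3 = 13 each, +1 to first 2
Round 5: Ashgrove=37 Briarlake=45 Greywater=45 → close Greywater (overflow 33)
  45÷2 = 22 each, +1 to first 1
Round 6: Ashgrove=60 Briarlake=67 → close Ashgrove (overflow 53)
  60÷1 = 60 each, +1 to first 0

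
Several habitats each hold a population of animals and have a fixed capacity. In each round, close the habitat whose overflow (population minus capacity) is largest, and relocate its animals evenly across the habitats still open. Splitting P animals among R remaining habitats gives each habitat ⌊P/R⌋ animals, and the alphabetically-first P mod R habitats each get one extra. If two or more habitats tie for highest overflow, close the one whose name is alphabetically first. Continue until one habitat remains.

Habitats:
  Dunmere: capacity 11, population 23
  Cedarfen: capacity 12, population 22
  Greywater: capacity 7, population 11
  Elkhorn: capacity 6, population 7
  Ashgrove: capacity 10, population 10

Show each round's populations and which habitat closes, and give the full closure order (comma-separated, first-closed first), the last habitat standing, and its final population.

Closure order: Dunmere, Cedarfen, Greywater, Ashgrove
Last habitat: Elkhorn with 73 animals

Round 1: Ashgrove=10 Cedarfen=22 Dunmere=23 Elkhorn=7 Greywater=11 → close Dunmere (overflow 12)
  23÷4 = 5 each, +1 to first 3
Round 2: Ashgrove=16 Cedarfen=28 Elkhorn=13 Greywater=16 → close Cedarfen (overflow 16)
  28÷3 = 9 each, +1 to first 1
Round 3: Ashgrove=26 Elkhorn=22 Greywater=25 → close Greywater (overflow 18)
  25÷2 = 12 each, +1 to first 1
Round 4: Ashgrove=39 Elkhorn=34 → close Ashgrove (overflow 29)
  39÷1 = 39 each, +1 to first 0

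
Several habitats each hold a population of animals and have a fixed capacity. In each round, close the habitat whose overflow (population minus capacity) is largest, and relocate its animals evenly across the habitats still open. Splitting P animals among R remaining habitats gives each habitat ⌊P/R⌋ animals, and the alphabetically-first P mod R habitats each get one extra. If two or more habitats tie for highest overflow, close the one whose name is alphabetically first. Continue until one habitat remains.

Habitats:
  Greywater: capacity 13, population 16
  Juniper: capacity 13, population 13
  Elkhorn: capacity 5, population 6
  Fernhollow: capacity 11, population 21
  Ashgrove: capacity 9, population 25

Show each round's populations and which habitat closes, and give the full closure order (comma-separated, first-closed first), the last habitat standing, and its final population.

Round 1: Ashgrove=25 Elkhorn=6 Fernhollow=21 Greywater=16 Juniper=13 → close Ashgrove (overflow 16)
  25÷4 = 6 each, +1 to first 1
Round 2: Elkhorn=13 Fernhollow=27 Greywater=22 Juniper=19 → close Fernhollow (overflow 16)
  27÷3 = 9 each, +1 to first 0
Round 3: Elkhorn=22 Greywater=31 Juniper=28 → close Greywater (overflow 18)
  31÷2 = 15 each, +1 to first 1
Round 4: Elkhorn=38 Juniper=43 → close Elkhorn (overflow 33)
  38÷1 = 38 each, +1 to first 0

Closure order: Ashgrove, Fernhollow, Greywater, Elkhorn
Last habitat: Juniper with 81 animals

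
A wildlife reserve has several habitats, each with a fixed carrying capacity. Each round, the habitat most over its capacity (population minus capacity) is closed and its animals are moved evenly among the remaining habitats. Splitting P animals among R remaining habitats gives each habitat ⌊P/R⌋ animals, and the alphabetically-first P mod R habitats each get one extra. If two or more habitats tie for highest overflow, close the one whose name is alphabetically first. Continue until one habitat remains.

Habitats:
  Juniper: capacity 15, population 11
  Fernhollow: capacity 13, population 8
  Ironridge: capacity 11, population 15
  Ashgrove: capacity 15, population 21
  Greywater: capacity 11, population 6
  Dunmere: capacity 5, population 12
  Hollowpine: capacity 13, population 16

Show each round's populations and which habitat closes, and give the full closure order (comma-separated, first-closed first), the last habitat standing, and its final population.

Closure order: Dunmere, Ashgrove, Hollowpine, Ironridge, Fernhollow, Greywater
Last habitat: Juniper with 89 animals

Round 1: Ashgrove=21 Dunmere=12 Fernhollow=8 Greywater=6 Hollowpine=16 Ironridge=15 Juniper=11 → close Dunmere (overflow 7)
  12÷6 = 2 each, +1 to first 0
Round 2: Ashgrove=23 Fernhollow=10 Greywater=8 Hollowpine=18 Ironridge=17 Juniper=13 → close Ashgrove (overflow 8)
  23÷5 = 4 each, +1 to first 3
Round 3: Fernhollow=15 Greywater=13 Hollowpine=23 Ironridge=21 Juniper=17 → close Hollowpine (overflow 10)
  23÷4 = 5 each, +1 to first 3
Round 4: Fernhollow=21 Greywater=19 Ironridge=27 Juniper=22 → close Ironridge (overflow 16)
  27÷3 = 9 each, +1 to first 0
Round 5: Fernhollow=30 Greywater=28 Juniper=31 → close Fernhollow (overflow 17)
  30÷2 = 15 each, +1 to first 0
Round 6: Greywater=43 Juniper=46 → close Greywater (overflow 32)
  43÷1 = 43 each, +1 to first 0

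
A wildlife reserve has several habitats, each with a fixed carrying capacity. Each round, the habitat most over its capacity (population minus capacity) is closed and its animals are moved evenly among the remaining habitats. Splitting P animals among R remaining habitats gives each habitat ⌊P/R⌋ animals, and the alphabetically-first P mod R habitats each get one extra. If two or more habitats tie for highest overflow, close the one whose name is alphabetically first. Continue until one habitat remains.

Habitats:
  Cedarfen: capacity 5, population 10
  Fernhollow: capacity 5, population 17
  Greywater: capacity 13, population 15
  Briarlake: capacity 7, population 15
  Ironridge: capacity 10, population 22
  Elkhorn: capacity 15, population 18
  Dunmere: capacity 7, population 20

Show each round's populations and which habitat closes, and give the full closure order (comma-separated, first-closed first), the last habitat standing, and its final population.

Round 1: Briarlake=15 Cedarfen=10 Dunmere=20 Elkhorn=18 Fernhollow=17 Greywater=15 Ironridge=22 → close Dunmere (overflow 13)
  20÷6 = 3 each, +1 to first 2
Round 2: Briarlake=19 Cedarfen=14 Elkhorn=21 Fernhollow=20 Greywater=18 Ironridge=25 → close Fernhollow (overflow 15)
  20÷5 = 4 each, +1 to first 0
Round 3: Briarlake=23 Cedarfen=18 Elkhorn=25 Greywater=22 Ironridge=29 → close Ironridge (overflow 19)
  29÷4 = 7 each, +1 to first 1
Round 4: Briarlake=31 Cedarfen=25 Elkhorn=32 Greywater=29 → close Briarlake (overflow 24)
  31÷3 = 10 each, +1 to first 1
Round 5: Cedarfen=36 Elkhorn=42 Greywater=39 → close Cedarfen (overflow 31)
  36÷2 = 18 each, +1 to first 0
Round 6: Elkhorn=60 Greywater=57 → close Elkhorn (overflow 45)
  60÷1 = 60 each, +1 to first 0

Closure order: Dunmere, Fernhollow, Ironridge, Briarlake, Cedarfen, Elkhorn
Last habitat: Greywater with 117 animals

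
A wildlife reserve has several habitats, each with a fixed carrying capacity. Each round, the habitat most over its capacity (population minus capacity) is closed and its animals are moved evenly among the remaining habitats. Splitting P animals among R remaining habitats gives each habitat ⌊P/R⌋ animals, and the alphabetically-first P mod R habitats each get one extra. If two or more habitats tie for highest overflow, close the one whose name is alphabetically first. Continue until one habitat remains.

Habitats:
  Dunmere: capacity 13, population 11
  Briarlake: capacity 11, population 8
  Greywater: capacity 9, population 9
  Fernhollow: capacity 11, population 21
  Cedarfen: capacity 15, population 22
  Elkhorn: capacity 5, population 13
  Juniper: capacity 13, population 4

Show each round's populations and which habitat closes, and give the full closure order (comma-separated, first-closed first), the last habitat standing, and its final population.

Closure order: Fernhollow, Cedarfen, Elkhorn, Briarlake, Greywater, Dunmere
Last habitat: Juniper with 88 animals

Round 1: Briarlake=8 Cedarfen=22 Dunmere=11 Elkhorn=13 Fernhollow=21 Greywater=9 Juniper=4 → close Fernhollow (overflow 10)
  21÷6 = 3 each, +1 to first 3
Round 2: Briarlake=12 Cedarfen=26 Dunmere=15 Elkhorn=16 Greywater=12 Juniper=7 → close Cedarfen (overflow 11)
  26÷5 = 5 each, +1 to first 1
Round 3: Briarlake=18 Dunmere=20 Elkhorn=21 Greywater=17 Juniper=12 → close Elkhorn (overflow 16)
  21÷4 = 5 each, +1 to first 1
Round 4: Briarlake=24 Dunmere=25 Greywater=22 Juniper=17 → close Briarlake (overflow 13)
  24÷3 = 8 each, +1 to first 0
Round 5: Dunmere=33 Greywater=30 Juniper=25 → close Greywater (overflow 21)
  30÷2 = 15 each, +1 to first 0
Round 6: Dunmere=48 Juniper=40 → close Dunmere (overflow 35)
  48÷1 = 48 each, +1 to first 0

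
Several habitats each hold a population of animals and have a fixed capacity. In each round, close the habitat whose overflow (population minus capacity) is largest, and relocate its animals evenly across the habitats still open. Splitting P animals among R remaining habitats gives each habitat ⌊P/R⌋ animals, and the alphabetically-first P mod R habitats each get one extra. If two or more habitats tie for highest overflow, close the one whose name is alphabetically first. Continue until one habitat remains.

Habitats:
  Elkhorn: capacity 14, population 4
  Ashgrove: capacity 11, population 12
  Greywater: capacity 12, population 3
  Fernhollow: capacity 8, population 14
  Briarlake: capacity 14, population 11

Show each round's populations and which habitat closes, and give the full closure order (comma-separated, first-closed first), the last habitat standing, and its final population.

Round 1: Ashgrove=12 Briarlake=11 Elkhorn=4 Fernhollow=14 Greywater=3 → close Fernhollow (overflow 6)
  14÷4 = 3 each, +1 to first 2
Round 2: Ashgrove=16 Briarlake=15 Elkhorn=7 Greywater=6 → close Ashgrove (overflow 5)
  16÷3 = 5 each, +1 to first 1
Round 3: Briarlake=21 Elkhorn=12 Greywater=11 → close Briarlake (overflow 7)
  21÷2 = 10 each, +1 to first 1
Round 4: Elkhorn=23 Greywater=21 → close Elkhorn (overflow 9)
  23÷1 = 23 each, +1 to first 0

Closure order: Fernhollow, Ashgrove, Briarlake, Elkhorn
Last habitat: Greywater with 44 animals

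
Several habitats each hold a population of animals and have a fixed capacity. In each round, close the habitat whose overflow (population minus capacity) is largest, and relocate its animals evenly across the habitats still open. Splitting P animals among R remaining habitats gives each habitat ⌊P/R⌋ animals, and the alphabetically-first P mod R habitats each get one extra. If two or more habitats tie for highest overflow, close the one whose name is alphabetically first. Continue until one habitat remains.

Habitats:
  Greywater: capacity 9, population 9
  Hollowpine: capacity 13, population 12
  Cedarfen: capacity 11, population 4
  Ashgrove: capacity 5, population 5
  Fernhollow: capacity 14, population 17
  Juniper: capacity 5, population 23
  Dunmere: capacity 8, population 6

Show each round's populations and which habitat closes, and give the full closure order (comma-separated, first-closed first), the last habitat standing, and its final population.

Round 1: Ashgrove=5 Cedarfen=4 Dunmere=6 Fernhollow=17 Greywater=9 Hollowpine=12 Juniper=23 → close Juniper (overflow 18)
  23÷6 = 3 each, +1 to first 5
Round 2: Ashgrove=9 Cedarfen=8 Dunmere=10 Fernhollow=21 Greywater=13 Hollowpine=15 → close Fernhollow (overflow 7)
  21÷5 = 4 each, +1 to first 1
Round 3: Ashgrove=14 Cedarfen=12 Dunmere=14 Greywater=17 Hollowpine=19 → close Ashgrove (overflow 9)
  14÷4 = 3 each, +1 to first 2
Round 4: Cedarfen=16 Dunmere=18 Greywater=20 Hollowpine=22 → close Greywater (overflow 11)
  20÷3 = 6 each, +1 to first 2
Round 5: Cedarfen=23 Dunmere=25 Hollowpine=28 → close Dunmere (overflow 17)
  25÷2 = 12 each, +1 to first 1
Round 6: Cedarfen=36 Hollowpine=40 → close Hollowpine (overflow 27)
  40÷1 = 40 each, +1 to first 0

Closure order: Juniper, Fernhollow, Ashgrove, Greywater, Dunmere, Hollowpine
Last habitat: Cedarfen with 76 animals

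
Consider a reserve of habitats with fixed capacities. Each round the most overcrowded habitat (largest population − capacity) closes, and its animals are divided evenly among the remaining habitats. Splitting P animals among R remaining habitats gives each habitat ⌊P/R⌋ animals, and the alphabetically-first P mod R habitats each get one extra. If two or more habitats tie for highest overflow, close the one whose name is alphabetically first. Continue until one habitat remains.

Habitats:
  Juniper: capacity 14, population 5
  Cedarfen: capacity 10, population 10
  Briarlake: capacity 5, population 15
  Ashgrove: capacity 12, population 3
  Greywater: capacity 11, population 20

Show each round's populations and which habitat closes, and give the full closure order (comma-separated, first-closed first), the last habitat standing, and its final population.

Round 1: Ashgrove=3 Briarlake=15 Cedarfen=10 Greywater=20 Juniper=5 → close Briarlake (overflow 10)
  15÷4 = 3 each, +1 to first 3
Round 2: Ashgrove=7 Cedarfen=14 Greywater=24 Juniper=8 → close Greywater (overflow 13)
  24÷3 = 8 each, +1 to first 0
Round 3: Ashgrove=15 Cedarfen=22 Juniper=16 → close Cedarfen (overflow 12)
  22÷2 = 11 each, +1 to first 0
Round 4: Ashgrove=26 Juniper=27 → close Ashgrove (overflow 14)
  26÷1 = 26 each, +1 to first 0

Closure order: Briarlake, Greywater, Cedarfen, Ashgrove
Last habitat: Juniper with 53 animals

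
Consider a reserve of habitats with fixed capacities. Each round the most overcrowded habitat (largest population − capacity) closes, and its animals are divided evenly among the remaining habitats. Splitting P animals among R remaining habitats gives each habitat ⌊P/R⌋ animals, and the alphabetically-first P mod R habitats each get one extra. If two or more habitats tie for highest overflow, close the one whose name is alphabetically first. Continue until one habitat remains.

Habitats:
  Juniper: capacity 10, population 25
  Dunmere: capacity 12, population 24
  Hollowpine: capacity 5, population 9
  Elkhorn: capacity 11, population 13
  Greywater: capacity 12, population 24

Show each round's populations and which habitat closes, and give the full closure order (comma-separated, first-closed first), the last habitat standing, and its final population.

Round 1: Dunmere=24 Elkhorn=13 Greywater=24 Hollowpine=9 Juniper=25 → close Juniper (overflow 15)
  25÷4 = 6 each, +1 to first 1
Round 2: Dunmere=31 Elkhorn=19 Greywater=30 Hollowpine=15 → close Dunmere (overflow 19)
  31÷3 = 10 each, +1 to first 1
Round 3: Elkhorn=30 Greywater=40 Hollowpine=25 → close Greywater (overflow 28)
  40÷2 = 20 each, +1 to first 0
Round 4: Elkhorn=50 Hollowpine=45 → close Hollowpine (overflow 40)
  45÷1 = 45 each, +1 to first 0

Closure order: Juniper, Dunmere, Greywater, Hollowpine
Last habitat: Elkhorn with 95 animals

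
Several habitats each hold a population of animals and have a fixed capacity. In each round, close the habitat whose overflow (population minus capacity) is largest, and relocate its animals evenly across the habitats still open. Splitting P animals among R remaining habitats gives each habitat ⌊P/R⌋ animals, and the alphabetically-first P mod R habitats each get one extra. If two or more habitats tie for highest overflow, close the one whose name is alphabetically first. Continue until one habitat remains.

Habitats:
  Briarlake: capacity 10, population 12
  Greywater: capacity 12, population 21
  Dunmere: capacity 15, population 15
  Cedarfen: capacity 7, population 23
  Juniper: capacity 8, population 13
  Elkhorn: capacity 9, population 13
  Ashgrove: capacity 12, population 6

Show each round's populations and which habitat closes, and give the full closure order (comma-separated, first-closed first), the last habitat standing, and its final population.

Round 1: Ashgrove=6 Briarlake=12 Cedarfen=23 Dunmere=15 Elkhorn=13 Greywater=21 Juniper=13 → close Cedarfen (overflow 16)
  23÷6 = 3 each, +1 to first 5
Round 2: Ashgrove=10 Briarlake=16 Dunmere=19 Elkhorn=17 Greywater=25 Juniper=16 → close Greywater (overflow 13)
  25÷5 = 5 each, +1 to first 0
Round 3: Ashgrove=15 Briarlake=21 Dunmere=24 Elkhorn=22 Juniper=21 → close Elkhorn (overflow 13)
  22÷4 = 5 each, +1 to first 2
Round 4: Ashgrove=21 Briarlake=27 Dunmere=29 Juniper=26 → close Juniper (overflow 18)
  26÷3 = 8 each, +1 to first 2
Round 5: Ashgrove=30 Briarlake=36 Dunmere=37 → close Briarlake (overflow 26)
  36÷2 = 18 each, +1 to first 0
Round 6: Ashgrove=48 Dunmere=55 → close Dunmere (overflow 40)
  55÷1 = 55 each, +1 to first 0

Closure order: Cedarfen, Greywater, Elkhorn, Juniper, Briarlake, Dunmere
Last habitat: Ashgrove with 103 animals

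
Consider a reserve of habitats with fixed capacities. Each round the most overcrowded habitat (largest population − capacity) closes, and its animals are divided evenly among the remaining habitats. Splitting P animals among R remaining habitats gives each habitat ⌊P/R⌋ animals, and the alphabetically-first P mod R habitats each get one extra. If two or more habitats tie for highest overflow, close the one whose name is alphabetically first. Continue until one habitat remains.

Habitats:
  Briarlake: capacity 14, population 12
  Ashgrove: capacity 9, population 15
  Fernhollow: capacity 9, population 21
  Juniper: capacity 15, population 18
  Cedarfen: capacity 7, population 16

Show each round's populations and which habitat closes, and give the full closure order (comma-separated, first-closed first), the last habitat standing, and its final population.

Closure order: Fernhollow, Cedarfen, Ashgrove, Juniper
Last habitat: Briarlake with 82 animals

Round 1: Ashgrove=15 Briarlake=12 Cedarfen=16 Fernhollow=21 Juniper=18 → close Fernhollow (overflow 12)
  21÷4 = 5 each, +1 to first 1
Round 2: Ashgrove=21 Briarlake=17 Cedarfen=21 Juniper=23 → close Cedarfen (overflow 14)
  21÷3 = 7 each, +1 to first 0
Round 3: Ashgrove=28 Briarlake=24 Juniper=30 → close Ashgrove (overflow 19)
  28÷2 = 14 each, +1 to first 0
Round 4: Briarlake=38 Juniper=44 → close Juniper (overflow 29)
  44÷1 = 44 each, +1 to first 0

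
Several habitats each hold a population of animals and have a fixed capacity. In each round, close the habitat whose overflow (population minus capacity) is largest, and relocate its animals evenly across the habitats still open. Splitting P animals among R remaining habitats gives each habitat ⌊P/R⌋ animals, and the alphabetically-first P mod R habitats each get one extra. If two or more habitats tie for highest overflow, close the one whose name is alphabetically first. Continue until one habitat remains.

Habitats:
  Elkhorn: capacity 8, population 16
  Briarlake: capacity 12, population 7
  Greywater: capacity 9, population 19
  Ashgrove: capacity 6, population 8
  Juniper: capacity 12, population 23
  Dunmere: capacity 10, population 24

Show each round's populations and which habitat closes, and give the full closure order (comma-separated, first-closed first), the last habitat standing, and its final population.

Closure order: Dunmere, Greywater, Juniper, Elkhorn, Ashgrove
Last habitat: Briarlake with 97 animals

Round 1: Ashgrove=8 Briarlake=7 Dunmere=24 Elkhorn=16 Greywater=19 Juniper=23 → close Dunmere (overflow 14)
  24÷5 = 4 each, +1 to first 4
Round 2: Ashgrove=13 Briarlake=12 Elkhorn=21 Greywater=24 Juniper=27 → close Greywater (overflow 15)
  24÷4 = 6 each, +1 to first 0
Round 3: Ashgrove=19 Briarlake=18 Elkhorn=27 Juniper=33 → close Juniper (overflow 21)
  33÷3 = 11 each, +1 to first 0
Round 4: Ashgrove=30 Briarlake=29 Elkhorn=38 → close Elkhorn (overflow 30)
  38÷2 = 19 each, +1 to first 0
Round 5: Ashgrove=49 Briarlake=48 → close Ashgrove (overflow 43)
  49÷1 = 49 each, +1 to first 0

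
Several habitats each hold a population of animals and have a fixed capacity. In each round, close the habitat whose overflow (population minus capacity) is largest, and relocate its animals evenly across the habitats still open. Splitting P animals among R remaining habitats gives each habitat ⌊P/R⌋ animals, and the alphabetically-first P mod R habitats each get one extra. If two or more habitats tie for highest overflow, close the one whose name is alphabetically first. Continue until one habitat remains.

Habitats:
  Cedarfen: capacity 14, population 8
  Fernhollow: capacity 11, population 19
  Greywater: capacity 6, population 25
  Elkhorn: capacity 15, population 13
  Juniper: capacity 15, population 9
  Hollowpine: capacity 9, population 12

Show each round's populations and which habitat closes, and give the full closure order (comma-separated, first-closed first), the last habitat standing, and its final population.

Closure order: Greywater, Fernhollow, Hollowpine, Elkhorn, Cedarfen
Last habitat: Juniper with 86 animals

Round 1: Cedarfen=8 Elkhorn=13 Fernhollow=19 Greywater=25 Hollowpine=12 Juniper=9 → close Greywater (overflow 19)
  25÷5 = 5 each, +1 to first 0
Round 2: Cedarfen=13 Elkhorn=18 Fernhollow=24 Hollowpine=17 Juniper=14 → close Fernhollow (overflow 13)
  24÷4 = 6 each, +1 to first 0
Round 3: Cedarfen=19 Elkhorn=24 Hollowpine=23 Juniper=20 → close Hollowpine (overflow 14)
  23÷3 = 7 each, +1 to first 2
Round 4: Cedarfen=27 Elkhorn=32 Juniper=27 → close Elkhorn (overflow 17)
  32÷2 = 16 each, +1 to first 0
Round 5: Cedarfen=43 Juniper=43 → close Cedarfen (overflow 29)
  43÷1 = 43 each, +1 to first 0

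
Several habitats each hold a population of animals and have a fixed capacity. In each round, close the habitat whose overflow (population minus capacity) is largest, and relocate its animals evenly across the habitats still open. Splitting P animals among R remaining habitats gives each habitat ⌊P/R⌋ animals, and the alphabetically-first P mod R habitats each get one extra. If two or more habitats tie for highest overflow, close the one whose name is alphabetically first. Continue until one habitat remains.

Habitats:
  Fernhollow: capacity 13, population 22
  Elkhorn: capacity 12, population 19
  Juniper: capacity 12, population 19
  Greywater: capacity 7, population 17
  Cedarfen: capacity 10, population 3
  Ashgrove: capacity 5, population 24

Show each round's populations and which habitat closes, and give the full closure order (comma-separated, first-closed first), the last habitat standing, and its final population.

Closure order: Ashgrove, Greywater, Fernhollow, Elkhorn, Juniper
Last habitat: Cedarfen with 104 animals

Round 1: Ashgrove=24 Cedarfen=3 Elkhorn=19 Fernhollow=22 Greywater=17 Juniper=19 → close Ashgrove (overflow 19)
  24÷5 = 4 each, +1 to first 4
Round 2: Cedarfen=8 Elkhorn=24 Fernhollow=27 Greywater=22 Juniper=23 → close Greywater (overflow 15)
  22÷4 = 5 each, +1 to first 2
Round 3: Cedarfen=14 Elkhorn=30 Fernhollow=32 Juniper=28 → close Fernhollow (overflow 19)
  32÷3 = 10 each, +1 to first 2
Round 4: Cedarfen=25 Elkhorn=41 Juniper=38 → close Elkhorn (overflow 29)
  41÷2 = 20 each, +1 to first 1
Round 5: Cedarfen=46 Juniper=58 → close Juniper (overflow 46)
  58÷1 = 58 each, +1 to first 0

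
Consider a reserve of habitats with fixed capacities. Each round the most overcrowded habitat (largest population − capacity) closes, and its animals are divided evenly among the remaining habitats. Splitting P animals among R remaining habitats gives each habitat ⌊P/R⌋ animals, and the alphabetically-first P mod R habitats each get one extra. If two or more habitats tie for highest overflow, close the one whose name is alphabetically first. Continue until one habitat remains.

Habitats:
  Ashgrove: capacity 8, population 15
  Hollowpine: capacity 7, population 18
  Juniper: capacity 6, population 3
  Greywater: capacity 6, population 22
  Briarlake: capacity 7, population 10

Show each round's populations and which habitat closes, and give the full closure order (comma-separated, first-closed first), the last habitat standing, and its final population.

Round 1: Ashgrove=15 Briarlake=10 Greywater=22 Hollowpine=18 Juniper=3 → close Greywater (overflow 16)
  22÷4 = 5 each, +1 to first 2
Round 2: Ashgrove=21 Briarlake=16 Hollowpine=23 Juniper=8 → close Hollowpine (overflow 16)
  23÷3 = 7 each, +1 to first 2
Round 3: Ashgrove=29 Briarlake=24 Juniper=15 → close Ashgrove (overflow 21)
  29÷2 = 14 each, +1 to first 1
Round 4: Briarlake=39 Juniper=29 → close Briarlake (overflow 32)
  39÷1 = 39 each, +1 to first 0

Closure order: Greywater, Hollowpine, Ashgrove, Briarlake
Last habitat: Juniper with 68 animals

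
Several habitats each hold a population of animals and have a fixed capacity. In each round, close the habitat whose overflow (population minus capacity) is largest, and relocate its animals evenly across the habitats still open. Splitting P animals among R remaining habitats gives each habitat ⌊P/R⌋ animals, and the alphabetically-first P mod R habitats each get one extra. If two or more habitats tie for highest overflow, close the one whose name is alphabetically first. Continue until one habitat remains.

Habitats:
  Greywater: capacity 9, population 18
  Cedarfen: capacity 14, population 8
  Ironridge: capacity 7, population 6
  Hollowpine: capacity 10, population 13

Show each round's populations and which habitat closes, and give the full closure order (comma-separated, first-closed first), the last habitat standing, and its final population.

Round 1: Cedarfen=8 Greywater=18 Hollowpine=13 Ironridge=6 → close Greywater (overflow 9)
  18÷3 = 6 each, +1 to first 0
Round 2: Cedarfen=14 Hollowpine=19 Ironridge=12 → close Hollowpine (overflow 9)
  19÷2 = 9 each, +1 to first 1
Round 3: Cedarfen=24 Ironridge=21 → close Ironridge (overflow 14)
  21÷1 = 21 each, +1 to first 0

Closure order: Greywater, Hollowpine, Ironridge
Last habitat: Cedarfen with 45 animals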